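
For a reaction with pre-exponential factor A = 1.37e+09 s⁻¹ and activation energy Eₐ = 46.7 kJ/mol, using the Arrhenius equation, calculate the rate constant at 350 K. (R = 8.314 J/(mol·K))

1.47e+02 s⁻¹

Step 1: Use the Arrhenius equation: k = A × exp(-Eₐ/RT)
Step 2: Convert Eₐ to J/mol: 46.7 kJ/mol = 46700 J/mol
Step 3: Calculate the exponent: -Eₐ/(RT) = -46700/(8.314 × 350) = -16.04866
Step 4: k = 1.37e+09 × exp(-16.04866)
Step 5: k = 1.37e+09 × 1.07190e-07 = 1.4685e+02 s⁻¹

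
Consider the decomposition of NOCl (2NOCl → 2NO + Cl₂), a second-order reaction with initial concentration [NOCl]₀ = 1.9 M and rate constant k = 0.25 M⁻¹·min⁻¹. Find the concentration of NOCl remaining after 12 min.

0.2836 M

Step 1: For a second-order reaction: 1/[NOCl] = 1/[NOCl]₀ + kt
Step 2: 1/[NOCl] = 1/1.9 + 0.25 × 12
Step 3: 1/[NOCl] = 0.5263 + 3 = 3.526
Step 4: [NOCl] = 1/3.526 = 0.2836 M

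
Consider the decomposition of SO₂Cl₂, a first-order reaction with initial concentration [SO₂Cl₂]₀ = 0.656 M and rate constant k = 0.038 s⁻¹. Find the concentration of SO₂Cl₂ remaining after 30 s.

0.2098 M

Step 1: For a first-order reaction: [SO₂Cl₂] = [SO₂Cl₂]₀ × e^(-kt)
Step 2: [SO₂Cl₂] = 0.656 × e^(-0.038 × 30)
Step 3: [SO₂Cl₂] = 0.656 × e^(-1.14)
Step 4: [SO₂Cl₂] = 0.656 × 0.319819 = 0.2098 M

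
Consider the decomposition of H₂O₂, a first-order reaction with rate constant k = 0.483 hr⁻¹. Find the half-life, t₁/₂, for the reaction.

1.435 hr

Step 1: For a first-order reaction, t₁/₂ = ln(2)/k
Step 2: t₁/₂ = ln(2)/0.483
Step 3: t₁/₂ = 0.6931/0.483 = 1.435 hr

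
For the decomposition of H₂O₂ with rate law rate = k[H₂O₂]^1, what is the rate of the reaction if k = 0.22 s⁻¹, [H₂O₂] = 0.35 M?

0.077 M/s

Step 1: Identify the rate law: rate = k[H₂O₂]^1
Step 2: Substitute values: rate = 0.22 × (0.35)^1
Step 3: Calculate: rate = 0.22 × 0.35 = 0.077 M/s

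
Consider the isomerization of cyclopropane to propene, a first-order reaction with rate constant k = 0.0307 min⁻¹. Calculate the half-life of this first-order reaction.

22.58 min

Step 1: For a first-order reaction, t₁/₂ = ln(2)/k
Step 2: t₁/₂ = ln(2)/0.0307
Step 3: t₁/₂ = 0.6931/0.0307 = 22.58 min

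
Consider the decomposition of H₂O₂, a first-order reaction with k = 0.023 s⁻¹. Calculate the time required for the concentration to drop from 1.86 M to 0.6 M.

49.19 s

Step 1: For first-order: t = ln([H₂O₂]₀/[H₂O₂])/k
Step 2: t = ln(1.86/0.6)/0.023
Step 3: t = ln(3.1)/0.023
Step 4: t = 1.131/0.023 = 49.19 s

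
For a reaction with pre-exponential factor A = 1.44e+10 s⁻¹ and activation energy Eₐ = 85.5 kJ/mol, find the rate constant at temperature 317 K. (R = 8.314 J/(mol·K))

1.17e-04 s⁻¹

Step 1: Use the Arrhenius equation: k = A × exp(-Eₐ/RT)
Step 2: Convert Eₐ to J/mol: 85.5 kJ/mol = 85500 J/mol
Step 3: Calculate the exponent: -Eₐ/(RT) = -85500/(8.314 × 317) = -32.44119
Step 4: k = 1.44e+10 × exp(-32.44119)
Step 5: k = 1.44e+10 × 8.14648e-15 = 1.1731e-04 s⁻¹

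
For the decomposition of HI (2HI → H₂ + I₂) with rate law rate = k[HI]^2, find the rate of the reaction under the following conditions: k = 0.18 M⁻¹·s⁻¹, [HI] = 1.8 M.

0.5832 M/s

Step 1: Identify the rate law: rate = k[HI]^2
Step 2: Substitute values: rate = 0.18 × (1.8)^2
Step 3: Calculate: rate = 0.18 × 3.24 = 0.5832 M/s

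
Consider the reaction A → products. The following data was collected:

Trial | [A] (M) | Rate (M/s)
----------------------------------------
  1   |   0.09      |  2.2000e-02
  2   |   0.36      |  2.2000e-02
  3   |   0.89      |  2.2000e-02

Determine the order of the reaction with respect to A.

zeroth order (0)

Step 1: Compare trials - when concentration changes, rate stays constant.
Step 2: rate₂/rate₁ = 2.2000e-02/2.2000e-02 = 1
Step 3: [A]₂/[A]₁ = 0.36/0.09 = 4
Step 4: Since rate ratio ≈ (conc ratio)^0, the reaction is zeroth order.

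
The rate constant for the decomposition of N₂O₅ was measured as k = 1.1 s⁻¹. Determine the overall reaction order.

first order (1)

Step 1: The units of k for an nth-order reaction are (concentration)^(1-n)·(time)⁻¹.
Step 2: Here k has units s⁻¹, so the concentration exponent is 0.
Step 3: 1 - n = 0 ⇒ n = 1. The reaction is first order.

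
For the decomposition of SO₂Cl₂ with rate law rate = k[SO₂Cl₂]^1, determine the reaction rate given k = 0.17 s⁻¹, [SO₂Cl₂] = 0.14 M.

0.0238 M/s

Step 1: Identify the rate law: rate = k[SO₂Cl₂]^1
Step 2: Substitute values: rate = 0.17 × (0.14)^1
Step 3: Calculate: rate = 0.17 × 0.14 = 0.0238 M/s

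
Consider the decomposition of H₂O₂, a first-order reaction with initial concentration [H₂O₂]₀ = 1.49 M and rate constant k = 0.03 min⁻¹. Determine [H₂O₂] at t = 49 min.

0.3426 M

Step 1: For a first-order reaction: [H₂O₂] = [H₂O₂]₀ × e^(-kt)
Step 2: [H₂O₂] = 1.49 × e^(-0.03 × 49)
Step 3: [H₂O₂] = 1.49 × e^(-1.47)
Step 4: [H₂O₂] = 1.49 × 0.229925 = 0.3426 M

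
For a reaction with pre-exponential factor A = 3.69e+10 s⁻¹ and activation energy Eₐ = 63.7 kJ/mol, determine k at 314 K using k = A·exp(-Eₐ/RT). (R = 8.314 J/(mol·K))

9.33e-01 s⁻¹

Step 1: Use the Arrhenius equation: k = A × exp(-Eₐ/RT)
Step 2: Convert Eₐ to J/mol: 63.7 kJ/mol = 63700 J/mol
Step 3: Calculate the exponent: -Eₐ/(RT) = -63700/(8.314 × 314) = -24.40056
Step 4: k = 3.69e+10 × exp(-24.40056)
Step 5: k = 3.69e+10 × 2.52913e-11 = 9.3325e-01 s⁻¹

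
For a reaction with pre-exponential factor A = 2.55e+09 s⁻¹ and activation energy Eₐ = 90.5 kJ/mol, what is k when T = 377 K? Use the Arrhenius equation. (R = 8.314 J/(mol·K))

7.36e-04 s⁻¹

Step 1: Use the Arrhenius equation: k = A × exp(-Eₐ/RT)
Step 2: Convert Eₐ to J/mol: 90.5 kJ/mol = 90500 J/mol
Step 3: Calculate the exponent: -Eₐ/(RT) = -90500/(8.314 × 377) = -28.87335
Step 4: k = 2.55e+09 × exp(-28.87335)
Step 5: k = 2.55e+09 × 2.88711e-13 = 7.3621e-04 s⁻¹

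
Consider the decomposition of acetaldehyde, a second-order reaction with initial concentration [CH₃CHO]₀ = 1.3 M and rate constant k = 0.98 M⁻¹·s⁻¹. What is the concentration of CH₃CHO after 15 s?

0.06464 M

Step 1: For a second-order reaction: 1/[CH₃CHO] = 1/[CH₃CHO]₀ + kt
Step 2: 1/[CH₃CHO] = 1/1.3 + 0.98 × 15
Step 3: 1/[CH₃CHO] = 0.7692 + 14.7 = 15.47
Step 4: [CH₃CHO] = 1/15.47 = 0.06464 M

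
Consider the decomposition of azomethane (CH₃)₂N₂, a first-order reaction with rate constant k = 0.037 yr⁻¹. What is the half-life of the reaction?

18.73 yr

Step 1: For a first-order reaction, t₁/₂ = ln(2)/k
Step 2: t₁/₂ = ln(2)/0.037
Step 3: t₁/₂ = 0.6931/0.037 = 18.73 yr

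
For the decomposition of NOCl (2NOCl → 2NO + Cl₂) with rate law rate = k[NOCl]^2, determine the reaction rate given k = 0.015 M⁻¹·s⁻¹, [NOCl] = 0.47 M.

0.003313 M/s

Step 1: Identify the rate law: rate = k[NOCl]^2
Step 2: Substitute values: rate = 0.015 × (0.47)^2
Step 3: Calculate: rate = 0.015 × 0.2209 = 0.0033135 M/s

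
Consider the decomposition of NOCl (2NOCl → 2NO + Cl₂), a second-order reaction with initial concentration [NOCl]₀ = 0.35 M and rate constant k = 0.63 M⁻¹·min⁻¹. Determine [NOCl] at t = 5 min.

0.1665 M

Step 1: For a second-order reaction: 1/[NOCl] = 1/[NOCl]₀ + kt
Step 2: 1/[NOCl] = 1/0.35 + 0.63 × 5
Step 3: 1/[NOCl] = 2.857 + 3.15 = 6.007
Step 4: [NOCl] = 1/6.007 = 0.1665 M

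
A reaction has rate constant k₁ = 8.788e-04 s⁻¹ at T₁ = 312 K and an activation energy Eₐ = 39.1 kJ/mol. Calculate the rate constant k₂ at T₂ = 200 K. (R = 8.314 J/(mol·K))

1.897e-07 s⁻¹

Step 1: Use the two-temperature Arrhenius form: ln(k₂/k₁) = -Eₐ/R × (1/T₂ - 1/T₁)
Step 2: Convert Eₐ to J/mol: 39.1 kJ/mol = 39100 J/mol
Step 3: 1/T₂ - 1/T₁ = 1/200 - 1/312 = 1.794872e-03 K⁻¹
Step 4: ln(k₂/k₁) = -39100/8.314 × 1.794872e-03 = -8.44112
Step 5: k₂ = k₁ × exp(-8.44112) = 8.788e-04 × 2.15808e-04 = 1.897e-07 s⁻¹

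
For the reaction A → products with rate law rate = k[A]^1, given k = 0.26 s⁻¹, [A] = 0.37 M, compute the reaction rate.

0.0962 M/s

Step 1: Identify the rate law: rate = k[A]^1
Step 2: Substitute values: rate = 0.26 × (0.37)^1
Step 3: Calculate: rate = 0.26 × 0.37 = 0.0962 M/s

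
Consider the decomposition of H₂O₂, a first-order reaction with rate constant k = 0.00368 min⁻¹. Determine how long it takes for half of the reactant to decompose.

188.4 min

Step 1: For a first-order reaction, t₁/₂ = ln(2)/k
Step 2: t₁/₂ = ln(2)/0.00368
Step 3: t₁/₂ = 0.6931/0.00368 = 188.4 min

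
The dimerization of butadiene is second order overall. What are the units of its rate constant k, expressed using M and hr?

M⁻¹·hr⁻¹

Step 1: For overall order n, rate = k × (concentration)^n.
Step 2: Rate has units M·hr⁻¹; concentration term has units M^2.
Step 3: k = rate / (concentration)^n, so units of k = M^(1-2)·hr⁻¹ = M⁻¹·hr⁻¹.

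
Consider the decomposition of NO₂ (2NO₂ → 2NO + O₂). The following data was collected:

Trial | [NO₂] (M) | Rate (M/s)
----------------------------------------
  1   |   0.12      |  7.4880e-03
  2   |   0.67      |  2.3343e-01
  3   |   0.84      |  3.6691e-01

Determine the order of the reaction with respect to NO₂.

second order (2)

Step 1: Compare trials to find order n where rate₂/rate₁ = ([NO₂]₂/[NO₂]₁)^n
Step 2: rate₂/rate₁ = 2.3343e-01/7.4880e-03 = 31.17
Step 3: [NO₂]₂/[NO₂]₁ = 0.67/0.12 = 5.583
Step 4: n = ln(31.17)/ln(5.583) = 2.00 ≈ 2
Step 5: The reaction is second order in NO₂.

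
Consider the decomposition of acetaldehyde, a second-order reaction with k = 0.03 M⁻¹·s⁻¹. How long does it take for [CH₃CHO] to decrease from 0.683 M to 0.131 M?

205.6 s

Step 1: For second-order: t = (1/[CH₃CHO] - 1/[CH₃CHO]₀)/k
Step 2: t = (1/0.131 - 1/0.683)/0.03
Step 3: t = (7.634 - 1.464)/0.03
Step 4: t = 6.169/0.03 = 205.6 s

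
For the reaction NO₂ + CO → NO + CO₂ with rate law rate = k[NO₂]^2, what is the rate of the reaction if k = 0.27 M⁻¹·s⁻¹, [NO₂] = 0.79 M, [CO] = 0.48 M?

0.1685 M/s

Step 1: The rate law is rate = k[NO₂]^2
Step 2: Note that the rate does not depend on [CO] (zero order in CO).
Step 3: rate = 0.27 × (0.79)^2 = 0.168507 M/s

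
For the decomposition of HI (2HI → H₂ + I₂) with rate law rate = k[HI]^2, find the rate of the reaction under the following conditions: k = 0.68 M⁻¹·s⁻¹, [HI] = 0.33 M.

0.07405 M/s

Step 1: Identify the rate law: rate = k[HI]^2
Step 2: Substitute values: rate = 0.68 × (0.33)^2
Step 3: Calculate: rate = 0.68 × 0.1089 = 0.074052 M/s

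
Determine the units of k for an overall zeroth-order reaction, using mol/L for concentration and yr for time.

mol/L·yr⁻¹

Step 1: For overall order n, rate = k × (concentration)^n.
Step 2: Rate has units mol/L·yr⁻¹; concentration term has units (mol/L)^0.
Step 3: k = rate / (concentration)^n, so units of k = (mol/L)^(1-0)·yr⁻¹ = mol/L·yr⁻¹.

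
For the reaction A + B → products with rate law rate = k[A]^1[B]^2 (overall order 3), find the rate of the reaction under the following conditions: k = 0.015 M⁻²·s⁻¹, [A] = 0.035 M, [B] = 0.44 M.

0.0001016 M/s

Step 1: The rate law is rate = k[A]^1[B]^2, overall order = 1+2 = 3
Step 2: Substitute values: rate = 0.015 × (0.035)^1 × (0.44)^2
Step 3: rate = 0.015 × 0.035 × 0.1936 = 0.00010164 M/s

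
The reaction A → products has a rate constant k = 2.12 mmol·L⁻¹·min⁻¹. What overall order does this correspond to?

zeroth order (0)

Step 1: The units of k for an nth-order reaction are (concentration)^(1-n)·(time)⁻¹.
Step 2: Here k has units mmol·L⁻¹·min⁻¹, so the concentration exponent is 1.
Step 3: 1 - n = 1 ⇒ n = 0. The reaction is zeroth order.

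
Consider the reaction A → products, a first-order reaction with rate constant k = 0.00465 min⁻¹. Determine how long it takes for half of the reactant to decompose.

149.1 min

Step 1: For a first-order reaction, t₁/₂ = ln(2)/k
Step 2: t₁/₂ = ln(2)/0.00465
Step 3: t₁/₂ = 0.6931/0.00465 = 149.1 min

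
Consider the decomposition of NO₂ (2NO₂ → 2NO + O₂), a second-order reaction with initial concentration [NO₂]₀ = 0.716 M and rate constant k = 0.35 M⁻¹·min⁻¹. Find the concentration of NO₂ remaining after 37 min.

0.0697 M

Step 1: For a second-order reaction: 1/[NO₂] = 1/[NO₂]₀ + kt
Step 2: 1/[NO₂] = 1/0.716 + 0.35 × 37
Step 3: 1/[NO₂] = 1.397 + 12.95 = 14.35
Step 4: [NO₂] = 1/14.35 = 0.0697 M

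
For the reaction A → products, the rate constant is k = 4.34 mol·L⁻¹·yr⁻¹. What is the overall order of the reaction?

zeroth order (0)

Step 1: The units of k for an nth-order reaction are (concentration)^(1-n)·(time)⁻¹.
Step 2: Here k has units mol·L⁻¹·yr⁻¹, so the concentration exponent is 1.
Step 3: 1 - n = 1 ⇒ n = 0. The reaction is zeroth order.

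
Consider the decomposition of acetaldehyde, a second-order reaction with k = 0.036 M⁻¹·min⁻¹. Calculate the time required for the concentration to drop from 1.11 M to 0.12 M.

206.5 min

Step 1: For second-order: t = (1/[CH₃CHO] - 1/[CH₃CHO]₀)/k
Step 2: t = (1/0.12 - 1/1.11)/0.036
Step 3: t = (8.333 - 0.9009)/0.036
Step 4: t = 7.432/0.036 = 206.5 min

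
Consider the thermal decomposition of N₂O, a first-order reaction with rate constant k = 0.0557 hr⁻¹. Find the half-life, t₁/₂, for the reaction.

12.44 hr

Step 1: For a first-order reaction, t₁/₂ = ln(2)/k
Step 2: t₁/₂ = ln(2)/0.0557
Step 3: t₁/₂ = 0.6931/0.0557 = 12.44 hr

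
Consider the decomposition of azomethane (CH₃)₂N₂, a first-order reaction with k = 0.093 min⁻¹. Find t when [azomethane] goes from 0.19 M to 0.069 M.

10.89 min

Step 1: For first-order: t = ln([azomethane]₀/[azomethane])/k
Step 2: t = ln(0.19/0.069)/0.093
Step 3: t = ln(2.754)/0.093
Step 4: t = 1.013/0.093 = 10.89 min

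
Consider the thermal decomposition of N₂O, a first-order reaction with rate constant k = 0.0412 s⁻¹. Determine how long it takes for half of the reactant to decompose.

16.82 s

Step 1: For a first-order reaction, t₁/₂ = ln(2)/k
Step 2: t₁/₂ = ln(2)/0.0412
Step 3: t₁/₂ = 0.6931/0.0412 = 16.82 s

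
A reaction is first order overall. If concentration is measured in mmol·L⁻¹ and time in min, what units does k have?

min⁻¹

Step 1: For overall order n, rate = k × (concentration)^n.
Step 2: Rate has units mmol·L⁻¹·min⁻¹; concentration term has units (mmol·L⁻¹)^1.
Step 3: k = rate / (concentration)^n, so units of k = (mmol·L⁻¹)^(1-1)·min⁻¹ = min⁻¹.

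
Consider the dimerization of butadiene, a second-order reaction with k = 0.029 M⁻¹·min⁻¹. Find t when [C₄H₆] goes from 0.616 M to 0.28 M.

67.17 min

Step 1: For second-order: t = (1/[C₄H₆] - 1/[C₄H₆]₀)/k
Step 2: t = (1/0.28 - 1/0.616)/0.029
Step 3: t = (3.571 - 1.623)/0.029
Step 4: t = 1.948/0.029 = 67.17 min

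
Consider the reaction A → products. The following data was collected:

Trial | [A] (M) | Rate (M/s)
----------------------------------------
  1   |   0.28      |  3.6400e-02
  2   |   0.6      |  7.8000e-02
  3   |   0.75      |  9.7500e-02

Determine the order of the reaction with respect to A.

first order (1)

Step 1: Compare trials to find order n where rate₂/rate₁ = ([A]₂/[A]₁)^n
Step 2: rate₂/rate₁ = 7.8000e-02/3.6400e-02 = 2.143
Step 3: [A]₂/[A]₁ = 0.6/0.28 = 2.143
Step 4: n = ln(2.143)/ln(2.143) = 1.00 ≈ 1
Step 5: The reaction is first order in A.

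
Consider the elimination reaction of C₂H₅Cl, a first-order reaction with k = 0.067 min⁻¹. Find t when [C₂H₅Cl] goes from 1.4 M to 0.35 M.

20.69 min

Step 1: For first-order: t = ln([C₂H₅Cl]₀/[C₂H₅Cl])/k
Step 2: t = ln(1.4/0.35)/0.067
Step 3: t = ln(4)/0.067
Step 4: t = 1.386/0.067 = 20.69 min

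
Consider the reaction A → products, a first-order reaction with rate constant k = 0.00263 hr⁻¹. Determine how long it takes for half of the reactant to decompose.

263.6 hr

Step 1: For a first-order reaction, t₁/₂ = ln(2)/k
Step 2: t₁/₂ = ln(2)/0.00263
Step 3: t₁/₂ = 0.6931/0.00263 = 263.6 hr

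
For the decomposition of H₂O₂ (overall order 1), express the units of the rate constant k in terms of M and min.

min⁻¹

Step 1: For overall order n, rate = k × (concentration)^n.
Step 2: Rate has units M·min⁻¹; concentration term has units M^1.
Step 3: k = rate / (concentration)^n, so units of k = M^(1-1)·min⁻¹ = min⁻¹.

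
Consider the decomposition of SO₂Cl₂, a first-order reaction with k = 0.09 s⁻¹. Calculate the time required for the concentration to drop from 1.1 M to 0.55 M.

7.702 s

Step 1: For first-order: t = ln([SO₂Cl₂]₀/[SO₂Cl₂])/k
Step 2: t = ln(1.1/0.55)/0.09
Step 3: t = ln(2)/0.09
Step 4: t = 0.6931/0.09 = 7.702 s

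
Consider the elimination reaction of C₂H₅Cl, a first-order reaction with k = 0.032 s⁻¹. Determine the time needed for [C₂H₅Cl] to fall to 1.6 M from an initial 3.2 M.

21.66 s

Step 1: For first-order: t = ln([C₂H₅Cl]₀/[C₂H₅Cl])/k
Step 2: t = ln(3.2/1.6)/0.032
Step 3: t = ln(2)/0.032
Step 4: t = 0.6931/0.032 = 21.66 s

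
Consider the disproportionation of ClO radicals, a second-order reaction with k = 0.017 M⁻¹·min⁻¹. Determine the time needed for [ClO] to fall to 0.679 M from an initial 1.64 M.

50.76 min

Step 1: For second-order: t = (1/[ClO] - 1/[ClO]₀)/k
Step 2: t = (1/0.679 - 1/1.64)/0.017
Step 3: t = (1.473 - 0.6098)/0.017
Step 4: t = 0.863/0.017 = 50.76 min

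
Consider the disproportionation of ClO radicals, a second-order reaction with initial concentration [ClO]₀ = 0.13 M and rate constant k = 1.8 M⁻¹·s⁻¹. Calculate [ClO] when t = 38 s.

0.01314 M

Step 1: For a second-order reaction: 1/[ClO] = 1/[ClO]₀ + kt
Step 2: 1/[ClO] = 1/0.13 + 1.8 × 38
Step 3: 1/[ClO] = 7.692 + 68.4 = 76.09
Step 4: [ClO] = 1/76.09 = 0.01314 M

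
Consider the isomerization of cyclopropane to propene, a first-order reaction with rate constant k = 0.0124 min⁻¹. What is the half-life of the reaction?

55.9 min

Step 1: For a first-order reaction, t₁/₂ = ln(2)/k
Step 2: t₁/₂ = ln(2)/0.0124
Step 3: t₁/₂ = 0.6931/0.0124 = 55.9 min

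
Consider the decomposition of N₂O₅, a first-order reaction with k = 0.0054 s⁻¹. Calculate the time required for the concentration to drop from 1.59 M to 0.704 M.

150.9 s

Step 1: For first-order: t = ln([N₂O₅]₀/[N₂O₅])/k
Step 2: t = ln(1.59/0.704)/0.0054
Step 3: t = ln(2.259)/0.0054
Step 4: t = 0.8147/0.0054 = 150.9 s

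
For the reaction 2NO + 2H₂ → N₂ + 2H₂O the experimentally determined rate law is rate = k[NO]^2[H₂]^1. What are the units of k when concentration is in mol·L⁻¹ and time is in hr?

(mol·L⁻¹)⁻²·hr⁻¹

Step 1: Overall order = 2 + 1 = 3.
Step 2: rate has units mol·L⁻¹·hr⁻¹; [NO]^2[H₂]^1 has units (mol·L⁻¹)^3.
Step 3: k = rate/([NO]^2[H₂]^1), so units of k = (mol·L⁻¹)^(1-3)·hr⁻¹ = (mol·L⁻¹)⁻²·hr⁻¹.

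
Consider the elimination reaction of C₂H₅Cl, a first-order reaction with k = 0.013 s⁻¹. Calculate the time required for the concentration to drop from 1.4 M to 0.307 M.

116.7 s

Step 1: For first-order: t = ln([C₂H₅Cl]₀/[C₂H₅Cl])/k
Step 2: t = ln(1.4/0.307)/0.013
Step 3: t = ln(4.56)/0.013
Step 4: t = 1.517/0.013 = 116.7 s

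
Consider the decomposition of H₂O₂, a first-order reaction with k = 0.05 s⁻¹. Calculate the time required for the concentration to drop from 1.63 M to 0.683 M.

17.4 s

Step 1: For first-order: t = ln([H₂O₂]₀/[H₂O₂])/k
Step 2: t = ln(1.63/0.683)/0.05
Step 3: t = ln(2.387)/0.05
Step 4: t = 0.8698/0.05 = 17.4 s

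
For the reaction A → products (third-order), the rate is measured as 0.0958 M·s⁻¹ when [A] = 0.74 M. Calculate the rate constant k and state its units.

0.2364 M⁻²·s⁻¹

Step 1: rate = k[A]^3, so k = rate / [A]^3.
Step 2: k = 0.0958 / (0.74)^3 = 0.0958 / 0.4052.
Step 3: k = 0.2364 M⁻²·s⁻¹.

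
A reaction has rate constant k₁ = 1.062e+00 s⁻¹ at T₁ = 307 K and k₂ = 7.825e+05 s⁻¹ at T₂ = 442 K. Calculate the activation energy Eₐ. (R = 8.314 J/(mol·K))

112.9 kJ/mol

Step 1: Use the two-temperature Arrhenius form: ln(k₂/k₁) = -Eₐ/R × (1/T₂ - 1/T₁)
Step 2: ln(k₂/k₁) = ln(7.825e+05/1.062e+00) = ln(736817) = 13.5101
Step 3: 1/T₂ - 1/T₁ = 1/442 - 1/307 = -9.948856e-04 K⁻¹
Step 4: Eₐ = -R × ln(k₂/k₁) / (1/T₂ - 1/T₁) = -8.314 × 13.5101 / -9.948856e-04
Step 5: Eₐ = 1.1290e+05 J/mol = 112.9 kJ/mol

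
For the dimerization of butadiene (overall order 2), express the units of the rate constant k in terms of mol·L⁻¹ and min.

(mol·L⁻¹)⁻¹·min⁻¹

Step 1: For overall order n, rate = k × (concentration)^n.
Step 2: Rate has units mol·L⁻¹·min⁻¹; concentration term has units (mol·L⁻¹)^2.
Step 3: k = rate / (concentration)^n, so units of k = (mol·L⁻¹)^(1-2)·min⁻¹ = (mol·L⁻¹)⁻¹·min⁻¹.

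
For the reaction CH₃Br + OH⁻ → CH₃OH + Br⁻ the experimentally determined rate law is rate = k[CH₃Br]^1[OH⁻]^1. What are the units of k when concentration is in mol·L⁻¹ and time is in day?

(mol·L⁻¹)⁻¹·day⁻¹

Step 1: Overall order = 1 + 1 = 2.
Step 2: rate has units mol·L⁻¹·day⁻¹; [CH₃Br]^1[OH⁻]^1 has units (mol·L⁻¹)^2.
Step 3: k = rate/([CH₃Br]^1[OH⁻]^1), so units of k = (mol·L⁻¹)^(1-2)·day⁻¹ = (mol·L⁻¹)⁻¹·day⁻¹.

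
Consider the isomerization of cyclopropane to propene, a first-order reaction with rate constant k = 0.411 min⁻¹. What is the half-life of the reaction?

1.686 min

Step 1: For a first-order reaction, t₁/₂ = ln(2)/k
Step 2: t₁/₂ = ln(2)/0.411
Step 3: t₁/₂ = 0.6931/0.411 = 1.686 min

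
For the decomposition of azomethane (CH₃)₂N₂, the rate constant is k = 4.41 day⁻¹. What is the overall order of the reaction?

first order (1)

Step 1: The units of k for an nth-order reaction are (concentration)^(1-n)·(time)⁻¹.
Step 2: Here k has units day⁻¹, so the concentration exponent is 0.
Step 3: 1 - n = 0 ⇒ n = 1. The reaction is first order.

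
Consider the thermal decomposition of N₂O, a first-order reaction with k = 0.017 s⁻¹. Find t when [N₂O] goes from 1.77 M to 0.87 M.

41.78 s

Step 1: For first-order: t = ln([N₂O]₀/[N₂O])/k
Step 2: t = ln(1.77/0.87)/0.017
Step 3: t = ln(2.034)/0.017
Step 4: t = 0.7102/0.017 = 41.78 s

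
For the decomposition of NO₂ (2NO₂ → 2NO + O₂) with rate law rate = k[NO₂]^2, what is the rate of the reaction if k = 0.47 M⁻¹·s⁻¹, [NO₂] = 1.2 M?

0.6768 M/s

Step 1: Identify the rate law: rate = k[NO₂]^2
Step 2: Substitute values: rate = 0.47 × (1.2)^2
Step 3: Calculate: rate = 0.47 × 1.44 = 0.6768 M/s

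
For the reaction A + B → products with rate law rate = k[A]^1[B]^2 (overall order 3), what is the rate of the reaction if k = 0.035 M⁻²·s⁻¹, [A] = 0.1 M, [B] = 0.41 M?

0.0005883 M/s

Step 1: The rate law is rate = k[A]^1[B]^2, overall order = 1+2 = 3
Step 2: Substitute values: rate = 0.035 × (0.1)^1 × (0.41)^2
Step 3: rate = 0.035 × 0.1 × 0.1681 = 0.00058835 M/s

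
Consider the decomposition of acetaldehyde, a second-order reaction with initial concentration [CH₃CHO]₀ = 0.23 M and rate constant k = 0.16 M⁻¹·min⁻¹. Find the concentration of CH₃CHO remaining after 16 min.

0.1448 M

Step 1: For a second-order reaction: 1/[CH₃CHO] = 1/[CH₃CHO]₀ + kt
Step 2: 1/[CH₃CHO] = 1/0.23 + 0.16 × 16
Step 3: 1/[CH₃CHO] = 4.348 + 2.56 = 6.908
Step 4: [CH₃CHO] = 1/6.908 = 0.1448 M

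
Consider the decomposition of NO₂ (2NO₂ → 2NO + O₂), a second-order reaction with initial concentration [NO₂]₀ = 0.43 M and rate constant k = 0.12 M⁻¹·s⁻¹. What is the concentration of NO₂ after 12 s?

0.2656 M

Step 1: For a second-order reaction: 1/[NO₂] = 1/[NO₂]₀ + kt
Step 2: 1/[NO₂] = 1/0.43 + 0.12 × 12
Step 3: 1/[NO₂] = 2.326 + 1.44 = 3.766
Step 4: [NO₂] = 1/3.766 = 0.2656 M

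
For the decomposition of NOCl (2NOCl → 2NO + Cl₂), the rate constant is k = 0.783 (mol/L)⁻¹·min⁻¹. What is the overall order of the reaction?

second order (2)

Step 1: The units of k for an nth-order reaction are (concentration)^(1-n)·(time)⁻¹.
Step 2: Here k has units (mol/L)⁻¹·min⁻¹, so the concentration exponent is -1.
Step 3: 1 - n = -1 ⇒ n = 2. The reaction is second order.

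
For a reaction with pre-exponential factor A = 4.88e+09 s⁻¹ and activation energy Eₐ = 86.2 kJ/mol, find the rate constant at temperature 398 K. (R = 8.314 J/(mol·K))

2.37e-02 s⁻¹

Step 1: Use the Arrhenius equation: k = A × exp(-Eₐ/RT)
Step 2: Convert Eₐ to J/mol: 86.2 kJ/mol = 86200 J/mol
Step 3: Calculate the exponent: -Eₐ/(RT) = -86200/(8.314 × 398) = -26.05039
Step 4: k = 4.88e+09 × exp(-26.05039)
Step 5: k = 4.88e+09 × 4.85802e-12 = 2.3707e-02 s⁻¹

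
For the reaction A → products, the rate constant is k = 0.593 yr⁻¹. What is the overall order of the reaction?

first order (1)

Step 1: The units of k for an nth-order reaction are (concentration)^(1-n)·(time)⁻¹.
Step 2: Here k has units yr⁻¹, so the concentration exponent is 0.
Step 3: 1 - n = 0 ⇒ n = 1. The reaction is first order.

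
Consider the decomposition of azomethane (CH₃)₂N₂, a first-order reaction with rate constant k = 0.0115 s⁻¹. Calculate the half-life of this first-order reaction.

60.27 s

Step 1: For a first-order reaction, t₁/₂ = ln(2)/k
Step 2: t₁/₂ = ln(2)/0.0115
Step 3: t₁/₂ = 0.6931/0.0115 = 60.27 s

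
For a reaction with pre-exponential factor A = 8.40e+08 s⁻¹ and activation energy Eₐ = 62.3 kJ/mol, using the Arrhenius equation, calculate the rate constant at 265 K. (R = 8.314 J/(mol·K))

4.40e-04 s⁻¹

Step 1: Use the Arrhenius equation: k = A × exp(-Eₐ/RT)
Step 2: Convert Eₐ to J/mol: 62.3 kJ/mol = 62300 J/mol
Step 3: Calculate the exponent: -Eₐ/(RT) = -62300/(8.314 × 265) = -28.27692
Step 4: k = 8.40e+08 × exp(-28.27692)
Step 5: k = 8.40e+08 × 5.24191e-13 = 4.4032e-04 s⁻¹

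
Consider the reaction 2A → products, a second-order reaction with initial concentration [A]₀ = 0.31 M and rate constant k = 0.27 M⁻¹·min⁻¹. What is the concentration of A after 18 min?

0.1237 M

Step 1: For a second-order reaction: 1/[A] = 1/[A]₀ + kt
Step 2: 1/[A] = 1/0.31 + 0.27 × 18
Step 3: 1/[A] = 3.226 + 4.86 = 8.086
Step 4: [A] = 1/8.086 = 0.1237 M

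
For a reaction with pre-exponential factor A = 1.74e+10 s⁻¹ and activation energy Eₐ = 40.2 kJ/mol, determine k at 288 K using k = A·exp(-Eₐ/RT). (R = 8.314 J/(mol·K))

8.90e+02 s⁻¹

Step 1: Use the Arrhenius equation: k = A × exp(-Eₐ/RT)
Step 2: Convert Eₐ to J/mol: 40.2 kJ/mol = 40200 J/mol
Step 3: Calculate the exponent: -Eₐ/(RT) = -40200/(8.314 × 288) = -16.78895
Step 4: k = 1.74e+10 × exp(-16.78895)
Step 5: k = 1.74e+10 × 5.11272e-08 = 8.8961e+02 s⁻¹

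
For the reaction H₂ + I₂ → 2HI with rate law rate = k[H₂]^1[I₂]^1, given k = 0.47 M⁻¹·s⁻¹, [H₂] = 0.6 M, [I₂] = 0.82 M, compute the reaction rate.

0.2312 M/s

Step 1: The rate law is rate = k[H₂]^1[I₂]^1
Step 2: Substitute: rate = 0.47 × (0.6)^1 × (0.82)^1
Step 3: rate = 0.47 × 0.6 × 0.82 = 0.23124 M/s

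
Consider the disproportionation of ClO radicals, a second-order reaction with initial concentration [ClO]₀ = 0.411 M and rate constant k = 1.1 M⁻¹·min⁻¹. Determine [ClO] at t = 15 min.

0.05282 M

Step 1: For a second-order reaction: 1/[ClO] = 1/[ClO]₀ + kt
Step 2: 1/[ClO] = 1/0.411 + 1.1 × 15
Step 3: 1/[ClO] = 2.433 + 16.5 = 18.93
Step 4: [ClO] = 1/18.93 = 0.05282 M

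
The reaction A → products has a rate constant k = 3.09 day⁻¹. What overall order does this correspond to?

first order (1)

Step 1: The units of k for an nth-order reaction are (concentration)^(1-n)·(time)⁻¹.
Step 2: Here k has units day⁻¹, so the concentration exponent is 0.
Step 3: 1 - n = 0 ⇒ n = 1. The reaction is first order.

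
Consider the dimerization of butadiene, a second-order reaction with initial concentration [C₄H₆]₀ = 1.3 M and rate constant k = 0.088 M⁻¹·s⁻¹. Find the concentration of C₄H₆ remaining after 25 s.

0.3368 M

Step 1: For a second-order reaction: 1/[C₄H₆] = 1/[C₄H₆]₀ + kt
Step 2: 1/[C₄H₆] = 1/1.3 + 0.088 × 25
Step 3: 1/[C₄H₆] = 0.7692 + 2.2 = 2.969
Step 4: [C₄H₆] = 1/2.969 = 0.3368 M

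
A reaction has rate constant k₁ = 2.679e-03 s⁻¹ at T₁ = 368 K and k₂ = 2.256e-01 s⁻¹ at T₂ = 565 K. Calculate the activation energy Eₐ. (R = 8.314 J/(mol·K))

38.9 kJ/mol

Step 1: Use the two-temperature Arrhenius form: ln(k₂/k₁) = -Eₐ/R × (1/T₂ - 1/T₁)
Step 2: ln(k₂/k₁) = ln(2.256e-01/2.679e-03) = ln(84.2105) = 4.43332
Step 3: 1/T₂ - 1/T₁ = 1/565 - 1/368 = -9.474798e-04 K⁻¹
Step 4: Eₐ = -R × ln(k₂/k₁) / (1/T₂ - 1/T₁) = -8.314 × 4.43332 / -9.474798e-04
Step 5: Eₐ = 3.8902e+04 J/mol = 38.9 kJ/mol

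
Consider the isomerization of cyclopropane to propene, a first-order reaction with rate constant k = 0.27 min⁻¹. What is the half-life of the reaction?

2.567 min

Step 1: For a first-order reaction, t₁/₂ = ln(2)/k
Step 2: t₁/₂ = ln(2)/0.27
Step 3: t₁/₂ = 0.6931/0.27 = 2.567 min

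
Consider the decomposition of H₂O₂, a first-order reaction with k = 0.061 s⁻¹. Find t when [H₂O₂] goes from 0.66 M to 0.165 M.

22.73 s

Step 1: For first-order: t = ln([H₂O₂]₀/[H₂O₂])/k
Step 2: t = ln(0.66/0.165)/0.061
Step 3: t = ln(4)/0.061
Step 4: t = 1.386/0.061 = 22.73 s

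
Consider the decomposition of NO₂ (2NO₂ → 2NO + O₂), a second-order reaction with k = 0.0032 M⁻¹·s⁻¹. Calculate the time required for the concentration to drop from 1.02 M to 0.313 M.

692 s

Step 1: For second-order: t = (1/[NO₂] - 1/[NO₂]₀)/k
Step 2: t = (1/0.313 - 1/1.02)/0.0032
Step 3: t = (3.195 - 0.9804)/0.0032
Step 4: t = 2.214/0.0032 = 692 s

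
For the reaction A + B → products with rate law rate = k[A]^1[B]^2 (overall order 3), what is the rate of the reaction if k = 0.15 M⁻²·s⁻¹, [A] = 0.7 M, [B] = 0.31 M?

0.01009 M/s

Step 1: The rate law is rate = k[A]^1[B]^2, overall order = 1+2 = 3
Step 2: Substitute values: rate = 0.15 × (0.7)^1 × (0.31)^2
Step 3: rate = 0.15 × 0.7 × 0.0961 = 0.0100905 M/s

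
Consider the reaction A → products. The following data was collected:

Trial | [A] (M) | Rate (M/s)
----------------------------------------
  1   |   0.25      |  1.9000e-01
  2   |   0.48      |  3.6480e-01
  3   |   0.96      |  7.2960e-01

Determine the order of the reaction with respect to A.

first order (1)

Step 1: Compare trials to find order n where rate₂/rate₁ = ([A]₂/[A]₁)^n
Step 2: rate₂/rate₁ = 3.6480e-01/1.9000e-01 = 1.92
Step 3: [A]₂/[A]₁ = 0.48/0.25 = 1.92
Step 4: n = ln(1.92)/ln(1.92) = 1.00 ≈ 1
Step 5: The reaction is first order in A.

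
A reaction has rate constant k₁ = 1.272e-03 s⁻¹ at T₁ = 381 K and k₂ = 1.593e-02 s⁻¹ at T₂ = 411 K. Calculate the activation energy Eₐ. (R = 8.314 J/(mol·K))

109.7 kJ/mol

Step 1: Use the two-temperature Arrhenius form: ln(k₂/k₁) = -Eₐ/R × (1/T₂ - 1/T₁)
Step 2: ln(k₂/k₁) = ln(1.593e-02/1.272e-03) = ln(12.5236) = 2.52761
Step 3: 1/T₂ - 1/T₁ = 1/411 - 1/381 = -1.915819e-04 K⁻¹
Step 4: Eₐ = -R × ln(k₂/k₁) / (1/T₂ - 1/T₁) = -8.314 × 2.52761 / -1.915819e-04
Step 5: Eₐ = 1.0969e+05 J/mol = 109.7 kJ/mol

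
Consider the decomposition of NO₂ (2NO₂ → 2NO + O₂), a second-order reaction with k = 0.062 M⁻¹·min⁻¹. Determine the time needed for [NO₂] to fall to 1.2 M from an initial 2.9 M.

7.879 min

Step 1: For second-order: t = (1/[NO₂] - 1/[NO₂]₀)/k
Step 2: t = (1/1.2 - 1/2.9)/0.062
Step 3: t = (0.8333 - 0.3448)/0.062
Step 4: t = 0.4885/0.062 = 7.879 min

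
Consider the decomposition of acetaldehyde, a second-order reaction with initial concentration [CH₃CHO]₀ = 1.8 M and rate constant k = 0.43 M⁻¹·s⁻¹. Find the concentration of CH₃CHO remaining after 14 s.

0.1521 M

Step 1: For a second-order reaction: 1/[CH₃CHO] = 1/[CH₃CHO]₀ + kt
Step 2: 1/[CH₃CHO] = 1/1.8 + 0.43 × 14
Step 3: 1/[CH₃CHO] = 0.5556 + 6.02 = 6.576
Step 4: [CH₃CHO] = 1/6.576 = 0.1521 M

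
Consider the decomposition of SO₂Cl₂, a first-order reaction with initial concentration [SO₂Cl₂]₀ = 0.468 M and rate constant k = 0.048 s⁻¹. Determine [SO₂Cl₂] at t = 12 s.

0.2631 M

Step 1: For a first-order reaction: [SO₂Cl₂] = [SO₂Cl₂]₀ × e^(-kt)
Step 2: [SO₂Cl₂] = 0.468 × e^(-0.048 × 12)
Step 3: [SO₂Cl₂] = 0.468 × e^(-0.576)
Step 4: [SO₂Cl₂] = 0.468 × 0.562142 = 0.2631 M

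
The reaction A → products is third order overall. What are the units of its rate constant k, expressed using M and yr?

M⁻²·yr⁻¹

Step 1: For overall order n, rate = k × (concentration)^n.
Step 2: Rate has units M·yr⁻¹; concentration term has units M^3.
Step 3: k = rate / (concentration)^n, so units of k = M^(1-3)·yr⁻¹ = M⁻²·yr⁻¹.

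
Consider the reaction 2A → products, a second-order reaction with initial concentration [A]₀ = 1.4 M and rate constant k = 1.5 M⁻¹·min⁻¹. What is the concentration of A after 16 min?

0.04046 M

Step 1: For a second-order reaction: 1/[A] = 1/[A]₀ + kt
Step 2: 1/[A] = 1/1.4 + 1.5 × 16
Step 3: 1/[A] = 0.7143 + 24 = 24.71
Step 4: [A] = 1/24.71 = 0.04046 M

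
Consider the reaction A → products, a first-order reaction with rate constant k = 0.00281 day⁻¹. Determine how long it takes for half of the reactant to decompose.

246.7 day

Step 1: For a first-order reaction, t₁/₂ = ln(2)/k
Step 2: t₁/₂ = ln(2)/0.00281
Step 3: t₁/₂ = 0.6931/0.00281 = 246.7 day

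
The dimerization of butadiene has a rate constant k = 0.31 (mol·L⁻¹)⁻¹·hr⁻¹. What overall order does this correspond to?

second order (2)

Step 1: The units of k for an nth-order reaction are (concentration)^(1-n)·(time)⁻¹.
Step 2: Here k has units (mol·L⁻¹)⁻¹·hr⁻¹, so the concentration exponent is -1.
Step 3: 1 - n = -1 ⇒ n = 2. The reaction is second order.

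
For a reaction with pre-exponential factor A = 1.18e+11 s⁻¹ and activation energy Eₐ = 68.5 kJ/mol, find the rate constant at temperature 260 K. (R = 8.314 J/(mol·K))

2.04e-03 s⁻¹

Step 1: Use the Arrhenius equation: k = A × exp(-Eₐ/RT)
Step 2: Convert Eₐ to J/mol: 68.5 kJ/mol = 68500 J/mol
Step 3: Calculate the exponent: -Eₐ/(RT) = -68500/(8.314 × 260) = -31.68890
Step 4: k = 1.18e+11 × exp(-31.68890)
Step 5: k = 1.18e+11 × 1.72856e-14 = 2.0397e-03 s⁻¹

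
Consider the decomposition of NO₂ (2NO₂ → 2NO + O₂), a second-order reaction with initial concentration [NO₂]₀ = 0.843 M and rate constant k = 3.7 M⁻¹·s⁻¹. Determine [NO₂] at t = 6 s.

0.04276 M

Step 1: For a second-order reaction: 1/[NO₂] = 1/[NO₂]₀ + kt
Step 2: 1/[NO₂] = 1/0.843 + 3.7 × 6
Step 3: 1/[NO₂] = 1.186 + 22.2 = 23.39
Step 4: [NO₂] = 1/23.39 = 0.04276 M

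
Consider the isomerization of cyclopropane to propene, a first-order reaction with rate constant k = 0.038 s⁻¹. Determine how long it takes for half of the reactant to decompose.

18.24 s

Step 1: For a first-order reaction, t₁/₂ = ln(2)/k
Step 2: t₁/₂ = ln(2)/0.038
Step 3: t₁/₂ = 0.6931/0.038 = 18.24 s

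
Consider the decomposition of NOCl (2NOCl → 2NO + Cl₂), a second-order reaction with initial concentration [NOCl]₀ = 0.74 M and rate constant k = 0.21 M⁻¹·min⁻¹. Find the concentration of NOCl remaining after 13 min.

0.245 M

Step 1: For a second-order reaction: 1/[NOCl] = 1/[NOCl]₀ + kt
Step 2: 1/[NOCl] = 1/0.74 + 0.21 × 13
Step 3: 1/[NOCl] = 1.351 + 2.73 = 4.081
Step 4: [NOCl] = 1/4.081 = 0.245 M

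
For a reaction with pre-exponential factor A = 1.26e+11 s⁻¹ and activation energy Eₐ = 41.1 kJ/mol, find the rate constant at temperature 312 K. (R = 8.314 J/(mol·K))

1.66e+04 s⁻¹

Step 1: Use the Arrhenius equation: k = A × exp(-Eₐ/RT)
Step 2: Convert Eₐ to J/mol: 41.1 kJ/mol = 41100 J/mol
Step 3: Calculate the exponent: -Eₐ/(RT) = -41100/(8.314 × 312) = -15.84445
Step 4: k = 1.26e+11 × exp(-15.84445)
Step 5: k = 1.26e+11 × 1.31475e-07 = 1.6566e+04 s⁻¹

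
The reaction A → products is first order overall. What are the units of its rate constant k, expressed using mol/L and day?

day⁻¹

Step 1: For overall order n, rate = k × (concentration)^n.
Step 2: Rate has units mol/L·day⁻¹; concentration term has units (mol/L)^1.
Step 3: k = rate / (concentration)^n, so units of k = (mol/L)^(1-1)·day⁻¹ = day⁻¹.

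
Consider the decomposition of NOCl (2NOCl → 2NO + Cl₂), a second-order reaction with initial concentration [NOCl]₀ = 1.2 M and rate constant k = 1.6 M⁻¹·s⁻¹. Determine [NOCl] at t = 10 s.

0.05941 M

Step 1: For a second-order reaction: 1/[NOCl] = 1/[NOCl]₀ + kt
Step 2: 1/[NOCl] = 1/1.2 + 1.6 × 10
Step 3: 1/[NOCl] = 0.8333 + 16 = 16.83
Step 4: [NOCl] = 1/16.83 = 0.05941 M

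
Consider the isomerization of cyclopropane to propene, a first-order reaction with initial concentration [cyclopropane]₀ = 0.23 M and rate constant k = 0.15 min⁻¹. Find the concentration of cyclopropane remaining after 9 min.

0.05963 M

Step 1: For a first-order reaction: [cyclopropane] = [cyclopropane]₀ × e^(-kt)
Step 2: [cyclopropane] = 0.23 × e^(-0.15 × 9)
Step 3: [cyclopropane] = 0.23 × e^(-1.35)
Step 4: [cyclopropane] = 0.23 × 0.25924 = 0.05963 M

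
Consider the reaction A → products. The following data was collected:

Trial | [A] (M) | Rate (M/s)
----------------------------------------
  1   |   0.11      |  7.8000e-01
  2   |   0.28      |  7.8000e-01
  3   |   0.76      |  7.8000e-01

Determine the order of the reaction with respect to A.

zeroth order (0)

Step 1: Compare trials - when concentration changes, rate stays constant.
Step 2: rate₂/rate₁ = 7.8000e-01/7.8000e-01 = 1
Step 3: [A]₂/[A]₁ = 0.28/0.11 = 2.545
Step 4: Since rate ratio ≈ (conc ratio)^0, the reaction is zeroth order.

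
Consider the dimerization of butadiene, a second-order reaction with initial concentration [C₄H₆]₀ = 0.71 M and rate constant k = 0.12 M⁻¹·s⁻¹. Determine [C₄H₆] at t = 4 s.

0.5295 M

Step 1: For a second-order reaction: 1/[C₄H₆] = 1/[C₄H₆]₀ + kt
Step 2: 1/[C₄H₆] = 1/0.71 + 0.12 × 4
Step 3: 1/[C₄H₆] = 1.408 + 0.48 = 1.888
Step 4: [C₄H₆] = 1/1.888 = 0.5295 M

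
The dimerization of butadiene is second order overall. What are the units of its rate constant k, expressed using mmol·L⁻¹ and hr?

(mmol·L⁻¹)⁻¹·hr⁻¹

Step 1: For overall order n, rate = k × (concentration)^n.
Step 2: Rate has units mmol·L⁻¹·hr⁻¹; concentration term has units (mmol·L⁻¹)^2.
Step 3: k = rate / (concentration)^n, so units of k = (mmol·L⁻¹)^(1-2)·hr⁻¹ = (mmol·L⁻¹)⁻¹·hr⁻¹.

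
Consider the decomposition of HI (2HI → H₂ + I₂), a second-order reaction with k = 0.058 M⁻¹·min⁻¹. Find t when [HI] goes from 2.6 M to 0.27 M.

57.23 min

Step 1: For second-order: t = (1/[HI] - 1/[HI]₀)/k
Step 2: t = (1/0.27 - 1/2.6)/0.058
Step 3: t = (3.704 - 0.3846)/0.058
Step 4: t = 3.319/0.058 = 57.23 min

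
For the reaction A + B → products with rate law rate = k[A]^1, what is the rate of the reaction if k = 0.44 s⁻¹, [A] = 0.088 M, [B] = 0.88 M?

0.03872 M/s

Step 1: The rate law is rate = k[A]^1
Step 2: Note that the rate does not depend on [B] (zero order in B).
Step 3: rate = 0.44 × (0.088)^1 = 0.03872 M/s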